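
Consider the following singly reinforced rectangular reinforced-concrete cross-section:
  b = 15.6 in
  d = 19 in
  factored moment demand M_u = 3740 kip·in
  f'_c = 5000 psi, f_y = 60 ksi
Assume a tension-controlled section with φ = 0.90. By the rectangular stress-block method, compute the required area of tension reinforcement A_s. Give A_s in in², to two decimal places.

M_n = M_u/φ = 3740/0.90 = 4155.56 kip·in.
From M_n = 0.85 f'_c a b (d − a/2):
a = d − √(d² − 2M_n/(0.85 f'_c b)) = 19 − √(19² − 2 × 4155.56/(0.85 × 5 × 15.6)) = 3.649 in.
A_s = 0.85 f'_c a b / f_y = 0.85 × 5 × 3.649 × 15.6 / 60 = 4.032 in².

A_s ≈ 4.03 in²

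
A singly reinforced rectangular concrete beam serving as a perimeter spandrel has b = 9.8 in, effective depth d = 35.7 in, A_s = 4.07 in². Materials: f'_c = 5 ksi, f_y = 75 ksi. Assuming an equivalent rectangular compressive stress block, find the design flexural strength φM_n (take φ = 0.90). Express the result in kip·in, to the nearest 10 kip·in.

T = A_s f_y = 4.07 × 75 = 305.25 kips.
a = T/(0.85 f'_c b) = 305.25/(0.85 × 5 × 9.8) = 7.329 in.
M_n = T(d − a/2) = 305.25 × (35.7 − 3.6645) = 9778.8 kip·in.
φM_n = 0.90 × 9778.8 = 8800.9 kip·in.

φM_n ≈ 8800 kip·in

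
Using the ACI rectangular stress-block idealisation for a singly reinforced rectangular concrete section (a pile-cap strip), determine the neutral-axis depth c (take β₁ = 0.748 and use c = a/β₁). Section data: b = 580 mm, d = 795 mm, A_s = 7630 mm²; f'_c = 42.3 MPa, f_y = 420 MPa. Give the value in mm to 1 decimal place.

c ≈ 205.4 mm

T = A_s f_y = 7630 × 420 = 3204600 N = 3204.6 kN.
Setting C = 0.85 f'_c a b equal to T: a = 3204600/(0.85 × 42.3 × 580) = 153.669 mm.
With β₁ = 0.748, c = a/β₁ = 153.669/0.748 = 205.4 mm.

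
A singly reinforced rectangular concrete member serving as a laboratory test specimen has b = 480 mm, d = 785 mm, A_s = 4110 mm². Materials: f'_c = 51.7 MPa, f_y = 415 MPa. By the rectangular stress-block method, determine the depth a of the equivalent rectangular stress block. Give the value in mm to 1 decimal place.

T = A_s f_y = 4110 × 415 = 1705650 N = 1705.65 kN.
Setting C = 0.85 f'_c a b equal to T: a = 1705650/(0.85 × 51.7 × 480) = 80.9 mm.

a ≈ 80.9 mm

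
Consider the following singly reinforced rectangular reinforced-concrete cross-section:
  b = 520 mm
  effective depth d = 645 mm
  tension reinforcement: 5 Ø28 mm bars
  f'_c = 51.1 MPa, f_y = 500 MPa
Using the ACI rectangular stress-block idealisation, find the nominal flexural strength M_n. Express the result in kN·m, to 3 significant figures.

A_s = 5 × 616 = 3080 mm².
T = A_s f_y = 3080 × 500 = 1540000 N = 1540 kN.
From C = T: a = T/(0.85 f'_c b) = 1540000/(0.85 × 51.1 × 520) = 68.18 mm.
M_n = T(d − a/2) = 1540 kN × (645 − 34.09) mm = 940.80 kN·m.

M_n ≈ 941 kN·m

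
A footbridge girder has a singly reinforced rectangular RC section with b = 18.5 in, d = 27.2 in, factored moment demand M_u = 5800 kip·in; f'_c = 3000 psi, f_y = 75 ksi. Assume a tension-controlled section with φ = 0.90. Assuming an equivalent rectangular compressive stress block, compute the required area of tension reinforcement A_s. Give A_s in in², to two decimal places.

A_s ≈ 3.52 in²

M_n = M_u/φ = 5800/0.90 = 6444.44 kip·in.
From M_n = 0.85 f'_c a b (d − a/2):
a = d − √(d² − 2M_n/(0.85 f'_c b)) = 27.2 − √(27.2² − 2 × 6444.44/(0.85 × 3 × 18.5)) = 5.598 in.
A_s = 0.85 f'_c a b / f_y = 0.85 × 3 × 5.598 × 18.5 / 75 = 3.521 in².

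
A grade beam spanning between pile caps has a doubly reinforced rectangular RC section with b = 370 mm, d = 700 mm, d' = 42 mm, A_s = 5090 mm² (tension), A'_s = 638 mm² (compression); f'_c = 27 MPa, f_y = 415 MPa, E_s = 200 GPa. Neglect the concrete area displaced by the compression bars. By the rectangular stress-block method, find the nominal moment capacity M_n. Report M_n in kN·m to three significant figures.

M_n ≈ 1270 kN·m

Assume both tension and compression steel yield.
Net tension couple steel: A_s − A'_s = 4452 mm².
a = (A_s − A'_s) f_y / (0.85 f'_c b) = 1847580/(0.85 × 27 × 370) = 217.58 mm.
c = a/β₁ = 217.58/0.85 = 255.98 mm; ε'_s = 0.003(c − d')/c = 0.0025 ≥ f_y/E_s = 0.0021, so compression steel does yield.
M_n = (A_s − A'_s) f_y (d − a/2) + A'_s f_y (d − d') = [1847580 × (700 − 108.79) + 264770 × (700 − 42)] × 10⁻⁶ = 1092.31 + 174.22 = 1266.53 kN·m.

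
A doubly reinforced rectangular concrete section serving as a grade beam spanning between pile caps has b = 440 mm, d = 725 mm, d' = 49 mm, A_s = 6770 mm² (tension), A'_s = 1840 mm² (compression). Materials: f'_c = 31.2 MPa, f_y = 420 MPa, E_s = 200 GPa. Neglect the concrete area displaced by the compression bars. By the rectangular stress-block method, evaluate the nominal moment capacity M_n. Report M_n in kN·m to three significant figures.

M_n ≈ 1840 kN·m

Assume both tension and compression steel yield.
Net tension couple steel: A_s − A'_s = 4930 mm².
a = (A_s − A'_s) f_y / (0.85 f'_c b) = 2070600/(0.85 × 31.2 × 440) = 177.45 mm.
c = a/β₁ = 177.45/0.827 = 214.57 mm; ε'_s = 0.003(c − d')/c = 0.0023 ≥ f_y/E_s = 0.0021, so compression steel does yield.
M_n = (A_s − A'_s) f_y (d − a/2) + A'_s f_y (d − d') = [2070600 × (725 − 88.725) + 772800 × (725 − 49)] × 10⁻⁶ = 1317.47 + 522.41 = 1839.88 kN·m.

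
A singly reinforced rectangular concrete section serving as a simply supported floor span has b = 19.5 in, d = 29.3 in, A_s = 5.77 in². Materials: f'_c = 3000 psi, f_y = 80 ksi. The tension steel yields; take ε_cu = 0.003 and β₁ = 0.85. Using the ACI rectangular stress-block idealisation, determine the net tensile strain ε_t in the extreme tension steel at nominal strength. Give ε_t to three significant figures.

ε_t ≈ 0.00505

a = A_s f_y/(0.85 f'_c b) = 9.283 in.
β₁ = 0.85, so c = a/β₁ = 9.283/0.85 = 10.921 in.
From the linear strain diagram with ε_cu = 0.003: ε_t = 0.003 (d − c)/c = 0.003 × (29.3 − 10.921)/10.921 = 0.00505.
Since ε_t ≥ 0.005, the section is tension-controlled.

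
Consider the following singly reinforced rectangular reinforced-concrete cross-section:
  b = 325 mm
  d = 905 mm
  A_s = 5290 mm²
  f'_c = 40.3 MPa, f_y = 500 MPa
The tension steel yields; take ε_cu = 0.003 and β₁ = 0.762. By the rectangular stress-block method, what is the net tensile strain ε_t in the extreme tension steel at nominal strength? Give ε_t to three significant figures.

a = A_s f_y/(0.85 f'_c b) = 237.58 mm.
β₁ = 0.762, so c = a/β₁ = 237.58/0.762 = 311.78 mm.
From the linear strain diagram with ε_cu = 0.003: ε_t = 0.003 (d − c)/c = 0.003 × (905 − 311.78)/311.78 = 0.00571.
Since ε_t ≥ 0.005, the section is tension-controlled.

ε_t ≈ 0.00571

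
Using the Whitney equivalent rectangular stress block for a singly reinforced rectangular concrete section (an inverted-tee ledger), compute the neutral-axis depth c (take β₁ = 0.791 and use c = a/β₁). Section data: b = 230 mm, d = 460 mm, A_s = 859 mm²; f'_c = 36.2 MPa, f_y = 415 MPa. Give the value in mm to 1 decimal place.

c ≈ 63.7 mm

T = A_s f_y = 859 × 415 = 356485 N = 356.485 kN.
Setting C = 0.85 f'_c a b equal to T: a = 356485/(0.85 × 36.2 × 230) = 50.372 mm.
With β₁ = 0.791, c = a/β₁ = 50.372/0.791 = 63.7 mm.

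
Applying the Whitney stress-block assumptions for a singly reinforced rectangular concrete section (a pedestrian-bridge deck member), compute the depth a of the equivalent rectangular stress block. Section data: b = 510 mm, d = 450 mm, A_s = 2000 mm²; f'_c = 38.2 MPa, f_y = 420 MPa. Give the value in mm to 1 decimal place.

a ≈ 50.7 mm

T = A_s f_y = 2000 × 420 = 840000 N = 840 kN.
Setting C = 0.85 f'_c a b equal to T: a = 840000/(0.85 × 38.2 × 510) = 50.7 mm.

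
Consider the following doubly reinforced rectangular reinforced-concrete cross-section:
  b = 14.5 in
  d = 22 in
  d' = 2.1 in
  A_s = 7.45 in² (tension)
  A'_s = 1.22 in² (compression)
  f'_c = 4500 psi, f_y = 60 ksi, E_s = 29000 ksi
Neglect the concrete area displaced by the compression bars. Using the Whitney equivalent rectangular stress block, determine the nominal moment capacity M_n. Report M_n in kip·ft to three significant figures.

M_n ≈ 702 kip·ft

Assume both steels yield.
a = (A_s − A'_s) f_y/(0.85 f'_c b) = (7.45 − 1.22) × 60/(0.85 × 4.5 × 14.5) = 6.740 in.
c = a/β₁ = 6.740/0.825 = 8.170 in; ε'_s = 0.003(c − d')/c = 0.0022 ≥ ε_y = 0.0021, so the compression steel yields.
M_n = (A_s − A'_s) f_y (d − a/2) + A'_s f_y (d − d') = 373.8 × (22 − 3.37) + 73.2 × (22 − 2.1) = 6963.9 + 1456.7 = 8420.6 kip·in = 8420.6/12 = 701.72 kip·ft.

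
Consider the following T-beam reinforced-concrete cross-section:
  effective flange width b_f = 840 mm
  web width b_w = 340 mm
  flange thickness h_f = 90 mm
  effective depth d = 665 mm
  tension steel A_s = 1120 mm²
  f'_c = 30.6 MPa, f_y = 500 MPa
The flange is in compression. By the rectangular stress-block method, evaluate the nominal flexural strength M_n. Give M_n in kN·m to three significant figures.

Tension: T = A_s f_y = 1120 × 500 = 560000 N.
Try a within the flange: a = T/(0.85 f'_c b_f) = 560000/(0.85 × 30.6 × 840) = 25.63 mm.
Since a = 25.63 ≤ h_f = 90 mm, the stress block lies entirely in the flange; analyse as a rectangular beam of width b_f.
M_n = T(d − a/2) = 560000 × (665 − 12.815) = 365.22 × 10⁶ N·mm.
M_n = 365.22 kN·m.

M_n ≈ 365 kN·m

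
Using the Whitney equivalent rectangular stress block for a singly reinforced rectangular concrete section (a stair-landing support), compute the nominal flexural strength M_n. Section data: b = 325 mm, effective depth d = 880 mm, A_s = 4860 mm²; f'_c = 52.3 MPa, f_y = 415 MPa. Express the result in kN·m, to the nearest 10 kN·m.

T = A_s f_y = 4860 × 415 = 2016900 N = 2016.9 kN.
From C = T: a = T/(0.85 f'_c b) = 2016900/(0.85 × 52.3 × 325) = 139.60 mm.
M_n = T(d − a/2) = 2016.9 kN × (880 − 69.8) mm = 1634.09 kN·m.

M_n ≈ 1630 kN·m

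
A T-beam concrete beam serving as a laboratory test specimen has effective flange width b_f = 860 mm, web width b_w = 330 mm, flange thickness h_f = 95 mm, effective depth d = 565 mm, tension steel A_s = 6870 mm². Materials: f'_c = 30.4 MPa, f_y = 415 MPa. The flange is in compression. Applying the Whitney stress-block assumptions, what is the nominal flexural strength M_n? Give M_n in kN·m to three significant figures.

M_n ≈ 1410 kN·m

Tension: T = A_s f_y = 6870 × 415 = 2851050 N.
Try a within the flange: a = T/(0.85 f'_c b_f) = 2851050/(0.85 × 30.4 × 860) = 128.30 mm.
a = 128.30 > h_f = 95 mm: the block extends into the web. Split into flange-overhang and web parts.
C_f = 0.85 f'_c (b_f − b_w) h_f = 0.85 × 30.4 × (860 − 330) × 95 = 1301044 N.
Remaining web compression depth: a_w = (T − C_f)/(0.85 f'_c b_w) = (2851050 − 1301044)/(0.85 × 30.4 × 330) = 181.77 mm.
M_n = C_f(d − h_f/2) + (T − C_f)(d − a_w/2) = 1301044 × (565 − 47.5) + 1550006 × (565 − 90.885) = 673.29 + 734.88 = 1408.17 × 10⁶ N·mm.
M_n = 1408.17 kN·m.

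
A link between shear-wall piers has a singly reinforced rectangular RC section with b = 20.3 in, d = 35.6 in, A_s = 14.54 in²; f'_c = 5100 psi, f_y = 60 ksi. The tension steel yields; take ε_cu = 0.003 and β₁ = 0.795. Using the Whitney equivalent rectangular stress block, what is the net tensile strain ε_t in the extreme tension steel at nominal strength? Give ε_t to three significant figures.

ε_t ≈ 0.00556

a = A_s f_y/(0.85 f'_c b) = 9.914 in.
β₁ = 0.795, so c = a/β₁ = 9.914/0.795 = 12.470 in.
From the linear strain diagram with ε_cu = 0.003: ε_t = 0.003 (d − c)/c = 0.003 × (35.6 − 12.470)/12.470 = 0.00556.
Since ε_t ≥ 0.005, the section is tension-controlled.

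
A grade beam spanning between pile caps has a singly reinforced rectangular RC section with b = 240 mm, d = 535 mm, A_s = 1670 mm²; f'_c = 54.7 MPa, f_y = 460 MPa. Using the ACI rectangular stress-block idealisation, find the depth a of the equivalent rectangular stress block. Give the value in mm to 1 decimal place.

T = A_s f_y = 1670 × 460 = 768200 N = 768.2 kN.
Setting C = 0.85 f'_c a b equal to T: a = 768200/(0.85 × 54.7 × 240) = 68.8 mm.

a ≈ 68.8 mm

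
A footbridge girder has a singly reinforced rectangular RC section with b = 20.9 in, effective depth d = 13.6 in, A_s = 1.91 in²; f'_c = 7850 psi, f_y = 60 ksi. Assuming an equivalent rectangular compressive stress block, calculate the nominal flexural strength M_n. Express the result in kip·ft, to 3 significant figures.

M_n ≈ 126 kip·ft

T = A_s f_y = 1.91 × 60 = 114.6 kips.
a = T/(0.85 f'_c b) = 114.6/(0.85 × 7.85 × 20.9) = 0.822 in.
M_n = T(d − a/2) = 114.6 × (13.6 − 0.411) = 1511.5 kip·in = 1511.5/12 = 125.96 kip·ft.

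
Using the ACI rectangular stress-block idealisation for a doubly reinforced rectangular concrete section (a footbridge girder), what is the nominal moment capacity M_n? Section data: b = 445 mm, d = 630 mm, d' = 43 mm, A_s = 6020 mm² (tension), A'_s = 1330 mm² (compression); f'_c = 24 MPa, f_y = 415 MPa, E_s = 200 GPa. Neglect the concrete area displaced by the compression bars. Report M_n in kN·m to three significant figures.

M_n ≈ 1340 kN·m

Assume both tension and compression steel yield.
Net tension couple steel: A_s − A'_s = 4690 mm².
a = (A_s − A'_s) f_y / (0.85 f'_c b) = 1946350/(0.85 × 24 × 445) = 214.40 mm.
c = a/β₁ = 214.40/0.85 = 252.24 mm; ε'_s = 0.003(c − d')/c = 0.0025 ≥ f_y/E_s = 0.0021, so compression steel does yield.
M_n = (A_s − A'_s) f_y (d − a/2) + A'_s f_y (d − d') = [1946350 × (630 − 107.2) + 551950 × (630 − 43)] × 10⁻⁶ = 1017.55 + 323.99 = 1341.54 kN·m.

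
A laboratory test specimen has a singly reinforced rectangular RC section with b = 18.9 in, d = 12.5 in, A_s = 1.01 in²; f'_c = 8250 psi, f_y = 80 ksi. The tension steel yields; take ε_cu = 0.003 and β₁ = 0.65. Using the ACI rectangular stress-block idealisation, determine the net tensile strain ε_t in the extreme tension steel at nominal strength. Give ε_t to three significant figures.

a = A_s f_y/(0.85 f'_c b) = 0.610 in.
β₁ = 0.65, so c = a/β₁ = 0.610/0.65 = 0.938 in.
From the linear strain diagram with ε_cu = 0.003: ε_t = 0.003 (d − c)/c = 0.003 × (12.5 − 0.938)/0.938 = 0.0370.
Since ε_t ≥ 0.005, the section is tension-controlled.

ε_t ≈ 0.0370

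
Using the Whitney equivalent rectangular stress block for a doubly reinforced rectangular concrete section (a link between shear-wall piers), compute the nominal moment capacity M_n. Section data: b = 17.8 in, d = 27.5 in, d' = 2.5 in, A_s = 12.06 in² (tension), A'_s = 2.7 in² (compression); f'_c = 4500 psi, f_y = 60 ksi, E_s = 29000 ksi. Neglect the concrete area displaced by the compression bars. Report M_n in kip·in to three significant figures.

Assume both steels yield.
a = (A_s − A'_s) f_y/(0.85 f'_c b) = (12.06 − 2.7) × 60/(0.85 × 4.5 × 17.8) = 8.249 in.
c = a/β₁ = 8.249/0.825 = 9.999 in; ε'_s = 0.003(c − d')/c = 0.0022 ≥ ε_y = 0.0021, so the compression steel yields.
M_n = (A_s − A'_s) f_y (d − a/2) + A'_s f_y (d − d') = 561.6 × (27.5 − 4.1245) + 162 × (27.5 − 2.5) = 13127.7 + 4050.0 = 17177.7 kip·in.

M_n ≈ 17200 kip·in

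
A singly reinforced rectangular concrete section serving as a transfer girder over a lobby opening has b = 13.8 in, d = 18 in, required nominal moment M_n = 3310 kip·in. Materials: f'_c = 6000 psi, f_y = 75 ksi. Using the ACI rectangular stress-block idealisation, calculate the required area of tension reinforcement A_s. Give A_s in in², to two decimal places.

From M_n = 0.85 f'_c a b (d − a/2):
a = d − √(d² − 2M_n/(0.85 f'_c b)) = 18 − √(18² − 2 × 3310/(0.85 × 6 × 13.8)) = 2.836 in.
A_s = 0.85 f'_c a b / f_y = 0.85 × 6 × 2.836 × 13.8 / 75 = 2.661 in².

A_s ≈ 2.66 in²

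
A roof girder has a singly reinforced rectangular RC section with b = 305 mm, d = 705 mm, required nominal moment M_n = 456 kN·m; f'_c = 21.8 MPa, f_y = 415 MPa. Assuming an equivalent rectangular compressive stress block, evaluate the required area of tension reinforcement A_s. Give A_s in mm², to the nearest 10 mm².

With M_n = 0.85 f'_c a b (d − a/2), solve the quadratic for a:
a = d − √(d² − 2M_n/(0.85 f'_c b)) = 705 − √(705² − 2 × 456×10⁶/(0.85 × 21.8 × 305)) = 125.64 mm.
A_s = 0.85 f'_c a b / f_y = 0.85 × 21.8 × 125.64 × 305 / 415 = 1711.0 mm².

A_s ≈ 1710 mm²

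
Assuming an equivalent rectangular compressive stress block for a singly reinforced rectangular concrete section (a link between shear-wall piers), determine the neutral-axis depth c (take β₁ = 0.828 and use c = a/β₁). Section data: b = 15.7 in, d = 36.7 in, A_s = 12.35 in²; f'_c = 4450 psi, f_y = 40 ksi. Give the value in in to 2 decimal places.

c ≈ 10.05 in

T = A_s f_y = 12.35 × 40 = 494 kips.
a = T/(0.85 f'_c b) = 494/(0.85 × 4.45 × 15.7) = 8.3186 in.
With β₁ = 0.828, c = a/β₁ = 8.3186/0.828 = 10.05 in.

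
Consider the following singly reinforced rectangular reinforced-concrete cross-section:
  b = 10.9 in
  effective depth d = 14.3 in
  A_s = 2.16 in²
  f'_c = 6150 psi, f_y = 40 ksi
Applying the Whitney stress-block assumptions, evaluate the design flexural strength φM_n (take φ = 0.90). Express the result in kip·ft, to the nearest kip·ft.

T = A_s f_y = 2.16 × 40 = 86.4 kips.
a = T/(0.85 f'_c b) = 86.4/(0.85 × 6.15 × 10.9) = 1.516 in.
M_n = T(d − a/2) = 86.4 × (14.3 − 0.758) = 1170.0 kip·in = 1170.0/12 = 97.50 kip·ft.
φM_n = 0.90 × 97.50 = 87.75 kip·ft.

φM_n ≈ 88 kip·ft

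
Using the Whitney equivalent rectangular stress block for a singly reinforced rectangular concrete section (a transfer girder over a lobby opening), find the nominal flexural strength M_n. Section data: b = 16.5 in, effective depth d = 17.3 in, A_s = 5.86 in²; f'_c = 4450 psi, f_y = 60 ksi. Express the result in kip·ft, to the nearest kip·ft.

T = A_s f_y = 5.86 × 60 = 351.6 kips.
a = T/(0.85 f'_c b) = 351.6/(0.85 × 4.45 × 16.5) = 5.634 in.
M_n = T(d − a/2) = 351.6 × (17.3 − 2.817) = 5092.2 kip·in = 5092.2/12 = 424.35 kip·ft.

M_n ≈ 424 kip·ft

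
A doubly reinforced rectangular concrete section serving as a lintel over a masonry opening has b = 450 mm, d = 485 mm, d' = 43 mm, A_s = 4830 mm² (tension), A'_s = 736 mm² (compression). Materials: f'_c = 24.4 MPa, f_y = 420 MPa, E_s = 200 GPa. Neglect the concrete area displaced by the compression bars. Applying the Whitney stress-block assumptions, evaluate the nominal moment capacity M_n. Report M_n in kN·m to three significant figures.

Assume both tension and compression steel yield.
Net tension couple steel: A_s − A'_s = 4094 mm².
a = (A_s − A'_s) f_y / (0.85 f'_c b) = 1719480/(0.85 × 24.4 × 450) = 184.24 mm.
c = a/β₁ = 184.24/0.85 = 216.75 mm; ε'_s = 0.003(c − d')/c = 0.0024 ≥ f_y/E_s = 0.0021, so compression steel does yield.
M_n = (A_s − A'_s) f_y (d − a/2) + A'_s f_y (d − d') = [1719480 × (485 − 92.12) + 309120 × (485 − 43)] × 10⁻⁶ = 675.55 + 136.63 = 812.18 kN·m.

M_n ≈ 812 kN·m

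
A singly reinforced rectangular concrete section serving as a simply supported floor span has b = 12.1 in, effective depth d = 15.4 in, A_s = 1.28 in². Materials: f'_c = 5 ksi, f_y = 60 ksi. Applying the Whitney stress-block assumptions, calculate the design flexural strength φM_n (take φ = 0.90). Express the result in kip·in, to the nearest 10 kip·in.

T = A_s f_y = 1.28 × 60 = 76.8 kips.
a = T/(0.85 f'_c b) = 76.8/(0.85 × 5 × 12.1) = 1.493 in.
M_n = T(d − a/2) = 76.8 × (15.4 − 0.7465) = 1125.4 kip·in.
φM_n = 0.90 × 1125.4 = 1012.9 kip·in.

φM_n ≈ 1010 kip·in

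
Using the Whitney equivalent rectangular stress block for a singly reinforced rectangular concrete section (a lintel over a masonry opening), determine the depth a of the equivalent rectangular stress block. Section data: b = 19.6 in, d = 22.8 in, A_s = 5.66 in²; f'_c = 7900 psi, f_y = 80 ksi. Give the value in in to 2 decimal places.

a ≈ 3.44 in

T = A_s f_y = 5.66 × 80 = 452.8 kips.
a = T/(0.85 f'_c b) = 452.8/(0.85 × 7.9 × 19.6) = 3.44 in.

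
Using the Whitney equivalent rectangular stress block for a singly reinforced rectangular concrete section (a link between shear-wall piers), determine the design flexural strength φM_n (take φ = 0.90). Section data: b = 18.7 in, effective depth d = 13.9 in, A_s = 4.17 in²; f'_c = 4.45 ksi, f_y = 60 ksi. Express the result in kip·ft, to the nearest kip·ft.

φM_n ≈ 228 kip·ft

T = A_s f_y = 4.17 × 60 = 250.2 kips.
a = T/(0.85 f'_c b) = 250.2/(0.85 × 4.45 × 18.7) = 3.537 in.
M_n = T(d − a/2) = 250.2 × (13.9 − 1.7685) = 3035.3 kip·in = 3035.3/12 = 252.94 kip·ft.
φM_n = 0.90 × 252.94 = 227.65 kip·ft.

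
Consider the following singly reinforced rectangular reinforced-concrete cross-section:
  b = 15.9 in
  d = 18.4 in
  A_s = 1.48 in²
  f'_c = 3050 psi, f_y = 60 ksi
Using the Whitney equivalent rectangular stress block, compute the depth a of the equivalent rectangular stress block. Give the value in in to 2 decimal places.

T = A_s f_y = 1.48 × 60 = 88.8 kips.
a = T/(0.85 f'_c b) = 88.8/(0.85 × 3.05 × 15.9) = 2.15 in.

a ≈ 2.15 in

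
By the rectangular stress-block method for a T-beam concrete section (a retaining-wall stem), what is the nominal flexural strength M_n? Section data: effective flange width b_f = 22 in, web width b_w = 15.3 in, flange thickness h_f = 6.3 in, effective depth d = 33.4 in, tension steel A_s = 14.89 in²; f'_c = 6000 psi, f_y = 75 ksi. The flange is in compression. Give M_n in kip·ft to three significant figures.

Tension: T = A_s f_y = 14.89 × 75 = 1116.75 kips.
Try a within the flange: a = T/(0.85 f'_c b_f) = 1116.75/(0.85 × 6 × 22) = 9.953 in.
a = 9.953 > h_f = 6.3 in: the block extends into the web. Split into flange-overhang and web parts.
C_f = 0.85 f'_c (b_f − b_w) h_f = 0.85 × 6 × (22 − 15.3) × 6.3 = 215.3 kips.
Remaining web compression depth: a_w = (T − C_f)/(0.85 f'_c b_w) = (1116.75 − 215.3)/(0.85 × 6 × 15.3) = 11.553 in.
M_n = C_f(d − h_f/2) + (T − C_f)(d − a_w/2) = 215.3 × (33.4 − 3.15) + 901.45 × (33.4 − 5.7765) = 6512.8 + 24901.2 = 31414.0 kip·in.
M_n = 31414.0/12 = 2617.83 kip·ft.

M_n ≈ 2620 kip·ft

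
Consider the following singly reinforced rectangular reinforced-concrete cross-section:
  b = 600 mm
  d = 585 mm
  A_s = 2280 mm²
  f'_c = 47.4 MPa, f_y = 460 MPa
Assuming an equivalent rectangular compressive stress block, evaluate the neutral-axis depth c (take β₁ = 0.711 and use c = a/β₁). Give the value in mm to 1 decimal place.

T = A_s f_y = 2280 × 460 = 1048800 N = 1048.8 kN.
Setting C = 0.85 f'_c a b equal to T: a = 1048800/(0.85 × 47.4 × 600) = 43.385 mm.
With β₁ = 0.711, c = a/β₁ = 43.385/0.711 = 61.0 mm.

c ≈ 61.0 mm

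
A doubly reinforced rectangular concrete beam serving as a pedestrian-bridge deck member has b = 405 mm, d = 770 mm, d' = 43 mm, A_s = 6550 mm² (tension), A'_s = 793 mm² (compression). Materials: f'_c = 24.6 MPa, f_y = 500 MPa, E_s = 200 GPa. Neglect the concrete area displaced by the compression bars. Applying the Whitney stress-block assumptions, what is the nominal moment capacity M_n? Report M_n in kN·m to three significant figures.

Assume both tension and compression steel yield.
Net tension couple steel: A_s − A'_s = 5757 mm².
a = (A_s − A'_s) f_y / (0.85 f'_c b) = 2878500/(0.85 × 24.6 × 405) = 339.90 mm.
c = a/β₁ = 339.90/0.85 = 399.88 mm; ε'_s = 0.003(c − d')/c = 0.0027 ≥ f_y/E_s = 0.0025, so compression steel does yield.
M_n = (A_s − A'_s) f_y (d − a/2) + A'_s f_y (d − d') = [2878500 × (770 − 169.95) + 396500 × (770 − 43)] × 10⁻⁶ = 1727.24 + 288.26 = 2015.50 kN·m.

M_n ≈ 2020 kN·m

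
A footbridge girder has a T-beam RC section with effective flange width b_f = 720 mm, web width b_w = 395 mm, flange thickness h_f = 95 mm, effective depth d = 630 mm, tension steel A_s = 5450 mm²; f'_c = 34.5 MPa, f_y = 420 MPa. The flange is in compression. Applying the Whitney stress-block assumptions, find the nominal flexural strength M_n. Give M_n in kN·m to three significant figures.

M_n ≈ 1320 kN·m

Tension: T = A_s f_y = 5450 × 420 = 2289000 N.
Try a within the flange: a = T/(0.85 f'_c b_f) = 2289000/(0.85 × 34.5 × 720) = 108.41 mm.
a = 108.41 > h_f = 95 mm: the block extends into the web. Split into flange-overhang and web parts.
C_f = 0.85 f'_c (b_f − b_w) h_f = 0.85 × 34.5 × (720 − 395) × 95 = 905409 N.
Remaining web compression depth: a_w = (T − C_f)/(0.85 f'_c b_w) = (2289000 − 905409)/(0.85 × 34.5 × 395) = 119.45 mm.
M_n = C_f(d − h_f/2) + (T − C_f)(d − a_w/2) = 905409 × (630 − 47.5) + 1383591 × (630 − 59.725) = 527.40 + 789.03 = 1316.43 × 10⁶ N·mm.
M_n = 1316.43 kN·m.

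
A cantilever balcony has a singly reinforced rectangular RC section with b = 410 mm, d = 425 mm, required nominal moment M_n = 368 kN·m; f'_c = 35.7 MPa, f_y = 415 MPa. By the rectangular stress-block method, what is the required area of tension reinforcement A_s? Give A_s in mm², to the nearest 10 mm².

A_s ≈ 2290 mm²

With M_n = 0.85 f'_c a b (d − a/2), solve the quadratic for a:
a = d − √(d² − 2M_n/(0.85 f'_c b)) = 425 − √(425² − 2 × 368×10⁶/(0.85 × 35.7 × 410)) = 76.48 mm.
A_s = 0.85 f'_c a b / f_y = 0.85 × 35.7 × 76.48 × 410 / 415 = 2292.8 mm².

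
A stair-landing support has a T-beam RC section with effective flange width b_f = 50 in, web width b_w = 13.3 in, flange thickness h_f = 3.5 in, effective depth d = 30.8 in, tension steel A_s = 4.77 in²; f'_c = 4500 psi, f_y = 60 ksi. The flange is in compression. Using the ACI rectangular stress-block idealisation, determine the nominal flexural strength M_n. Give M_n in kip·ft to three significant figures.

Tension: T = A_s f_y = 4.77 × 60 = 286.2 kips.
Try a within the flange: a = T/(0.85 f'_c b_f) = 286.2/(0.85 × 4.5 × 50) = 1.496 in.
Since a = 1.496 ≤ h_f = 3.5 in, the stress block lies entirely in the flange; analyse as a rectangular beam of width b_f.
M_n = T(d − a/2) = 286.2 × (30.8 − 0.748) = 8600.9 kip·in.
M_n = 8600.9/12 = 716.74 kip·ft.

M_n ≈ 717 kip·ft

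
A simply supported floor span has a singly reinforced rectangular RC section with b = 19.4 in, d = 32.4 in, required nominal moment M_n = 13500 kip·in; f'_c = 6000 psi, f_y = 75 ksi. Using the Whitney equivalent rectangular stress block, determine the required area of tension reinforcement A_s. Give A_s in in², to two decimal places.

A_s ≈ 5.97 in²

From M_n = 0.85 f'_c a b (d − a/2):
a = d − √(d² − 2M_n/(0.85 f'_c b)) = 32.4 − √(32.4² − 2 × 13500/(0.85 × 6 × 19.4)) = 4.528 in.
A_s = 0.85 f'_c a b / f_y = 0.85 × 6 × 4.528 × 19.4 / 75 = 5.973 in².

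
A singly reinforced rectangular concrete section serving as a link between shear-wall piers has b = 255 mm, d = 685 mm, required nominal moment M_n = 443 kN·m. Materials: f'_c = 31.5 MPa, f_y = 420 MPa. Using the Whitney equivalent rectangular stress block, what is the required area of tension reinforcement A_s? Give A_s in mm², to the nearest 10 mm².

A_s ≈ 1660 mm²

With M_n = 0.85 f'_c a b (d − a/2), solve the quadratic for a:
a = d − √(d² − 2M_n/(0.85 f'_c b)) = 685 − √(685² − 2 × 443×10⁶/(0.85 × 31.5 × 255)) = 102.37 mm.
A_s = 0.85 f'_c a b / f_y = 0.85 × 31.5 × 102.37 × 255 / 420 = 1664.2 mm².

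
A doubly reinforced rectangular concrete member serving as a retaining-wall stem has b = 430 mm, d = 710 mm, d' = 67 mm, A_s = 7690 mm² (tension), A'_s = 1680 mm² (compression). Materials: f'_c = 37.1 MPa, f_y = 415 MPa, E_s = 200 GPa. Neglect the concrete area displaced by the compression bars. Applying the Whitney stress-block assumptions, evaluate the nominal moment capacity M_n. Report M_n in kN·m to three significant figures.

M_n ≈ 1990 kN·m

Assume both tension and compression steel yield.
Net tension couple steel: A_s − A'_s = 6010 mm².
a = (A_s − A'_s) f_y / (0.85 f'_c b) = 2494150/(0.85 × 37.1 × 430) = 183.93 mm.
c = a/β₁ = 183.93/0.785 = 234.31 mm; ε'_s = 0.003(c − d')/c = 0.0021 ≥ f_y/E_s = 0.0021, so compression steel does yield.
M_n = (A_s − A'_s) f_y (d − a/2) + A'_s f_y (d − d') = [2494150 × (710 − 91.965) + 697200 × (710 − 67)] × 10⁻⁶ = 1541.47 + 448.30 = 1989.77 kN·m.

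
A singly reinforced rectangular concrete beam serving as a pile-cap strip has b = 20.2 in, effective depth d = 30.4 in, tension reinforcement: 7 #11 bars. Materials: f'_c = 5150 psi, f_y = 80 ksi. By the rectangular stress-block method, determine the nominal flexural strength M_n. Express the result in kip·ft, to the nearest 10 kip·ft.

A_s = 7 × 1.56 = 10.92 in².
T = A_s f_y = 10.92 × 80 = 873.6 kips.
a = T/(0.85 f'_c b) = 873.6/(0.85 × 5.15 × 20.2) = 9.880 in.
M_n = T(d − a/2) = 873.6 × (30.4 − 4.94) = 22241.9 kip·in = 22241.9/12 = 1853.49 kip·ft.

M_n ≈ 1850 kip·ft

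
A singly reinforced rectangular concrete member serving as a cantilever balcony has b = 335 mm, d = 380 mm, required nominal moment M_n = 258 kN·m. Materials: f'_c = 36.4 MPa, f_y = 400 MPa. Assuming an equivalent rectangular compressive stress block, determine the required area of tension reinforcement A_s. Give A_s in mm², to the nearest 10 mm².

A_s ≈ 1880 mm²

With M_n = 0.85 f'_c a b (d − a/2), solve the quadratic for a:
a = d − √(d² − 2M_n/(0.85 f'_c b)) = 380 − √(380² − 2 × 258×10⁶/(0.85 × 36.4 × 335)) = 72.40 mm.
A_s = 0.85 f'_c a b / f_y = 0.85 × 36.4 × 72.40 × 335 / 400 = 1876.0 mm².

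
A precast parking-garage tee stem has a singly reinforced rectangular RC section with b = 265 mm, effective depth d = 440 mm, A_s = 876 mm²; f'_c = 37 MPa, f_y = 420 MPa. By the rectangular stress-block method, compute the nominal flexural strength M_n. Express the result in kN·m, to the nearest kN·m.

T = A_s f_y = 876 × 420 = 367920 N = 367.92 kN.
From C = T: a = T/(0.85 f'_c b) = 367920/(0.85 × 37 × 265) = 44.15 mm.
M_n = T(d − a/2) = 367.92 kN × (440 − 22.075) mm = 153.76 kN·m.

M_n ≈ 154 kN·m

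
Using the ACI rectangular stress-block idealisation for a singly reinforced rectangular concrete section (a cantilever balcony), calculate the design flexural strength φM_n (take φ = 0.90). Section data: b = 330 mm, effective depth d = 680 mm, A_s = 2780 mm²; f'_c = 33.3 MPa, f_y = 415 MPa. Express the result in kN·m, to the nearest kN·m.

φM_n ≈ 642 kN·m

T = A_s f_y = 2780 × 415 = 1153700 N = 1153.7 kN.
From C = T: a = T/(0.85 f'_c b) = 1153700/(0.85 × 33.3 × 330) = 123.51 mm.
M_n = T(d − a/2) = 1153.7 kN × (680 − 61.755) mm = 713.27 kN·m.
φM_n = 0.90 × 713.27 = 641.94 kN·m.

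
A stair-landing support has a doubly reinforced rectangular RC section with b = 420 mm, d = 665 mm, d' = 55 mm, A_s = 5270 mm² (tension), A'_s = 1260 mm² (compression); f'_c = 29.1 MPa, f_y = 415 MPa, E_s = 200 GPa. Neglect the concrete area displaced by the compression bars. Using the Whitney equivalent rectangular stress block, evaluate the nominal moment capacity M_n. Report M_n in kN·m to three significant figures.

M_n ≈ 1290 kN·m

Assume both tension and compression steel yield.
Net tension couple steel: A_s − A'_s = 4010 mm².
a = (A_s − A'_s) f_y / (0.85 f'_c b) = 1664150/(0.85 × 29.1 × 420) = 160.19 mm.
c = a/β₁ = 160.19/0.842 = 190.25 mm; ε'_s = 0.003(c − d')/c = 0.0021 ≥ f_y/E_s = 0.0021, so compression steel does yield.
M_n = (A_s − A'_s) f_y (d − a/2) + A'_s f_y (d − d') = [1664150 × (665 − 80.095) + 522900 × (665 − 55)] × 10⁻⁶ = 973.37 + 318.97 = 1292.34 kN·m.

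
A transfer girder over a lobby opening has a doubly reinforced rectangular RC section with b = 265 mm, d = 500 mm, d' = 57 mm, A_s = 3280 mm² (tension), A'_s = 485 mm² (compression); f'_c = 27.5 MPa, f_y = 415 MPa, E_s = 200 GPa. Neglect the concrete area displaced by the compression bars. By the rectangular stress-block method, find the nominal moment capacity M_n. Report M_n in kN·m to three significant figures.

M_n ≈ 561 kN·m

Assume both tension and compression steel yield.
Net tension couple steel: A_s − A'_s = 2795 mm².
a = (A_s − A'_s) f_y / (0.85 f'_c b) = 1159925/(0.85 × 27.5 × 265) = 187.25 mm.
c = a/β₁ = 187.25/0.85 = 220.29 mm; ε'_s = 0.003(c − d')/c = 0.0022 ≥ f_y/E_s = 0.0021, so compression steel does yield.
M_n = (A_s − A'_s) f_y (d − a/2) + A'_s f_y (d − d') = [1159925 × (500 − 93.625) + 201275 × (500 − 57)] × 10⁻⁶ = 471.36 + 89.16 = 560.52 kN·m.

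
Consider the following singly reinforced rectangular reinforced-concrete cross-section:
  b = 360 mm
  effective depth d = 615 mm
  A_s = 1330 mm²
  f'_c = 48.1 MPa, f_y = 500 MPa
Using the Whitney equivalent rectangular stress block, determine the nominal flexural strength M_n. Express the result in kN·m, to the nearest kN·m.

M_n ≈ 394 kN·m

T = A_s f_y = 1330 × 500 = 665000 N = 665 kN.
From C = T: a = T/(0.85 f'_c b) = 665000/(0.85 × 48.1 × 360) = 45.18 mm.
M_n = T(d − a/2) = 665 kN × (615 − 22.59) mm = 393.95 kN·m.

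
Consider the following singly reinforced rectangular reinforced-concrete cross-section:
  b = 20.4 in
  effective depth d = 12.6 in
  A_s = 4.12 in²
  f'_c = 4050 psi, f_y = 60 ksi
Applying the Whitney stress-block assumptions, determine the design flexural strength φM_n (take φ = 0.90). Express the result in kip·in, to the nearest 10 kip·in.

T = A_s f_y = 4.12 × 60 = 247.2 kips.
a = T/(0.85 f'_c b) = 247.2/(0.85 × 4.05 × 20.4) = 3.520 in.
M_n = T(d − a/2) = 247.2 × (12.6 − 1.76) = 2679.6 kip·in.
φM_n = 0.90 × 2679.6 = 2411.6 kip·in.

φM_n ≈ 2410 kip·in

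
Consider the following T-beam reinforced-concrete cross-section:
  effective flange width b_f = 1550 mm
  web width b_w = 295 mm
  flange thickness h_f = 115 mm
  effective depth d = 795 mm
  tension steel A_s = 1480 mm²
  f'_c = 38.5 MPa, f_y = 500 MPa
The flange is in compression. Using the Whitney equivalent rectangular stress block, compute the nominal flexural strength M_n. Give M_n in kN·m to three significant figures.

M_n ≈ 583 kN·m

Tension: T = A_s f_y = 1480 × 500 = 740000 N.
Try a within the flange: a = T/(0.85 f'_c b_f) = 740000/(0.85 × 38.5 × 1550) = 14.59 mm.
Since a = 14.59 ≤ h_f = 115 mm, the stress block lies entirely in the flange; analyse as a rectangular beam of width b_f.
M_n = T(d − a/2) = 740000 × (795 − 7.295) = 582.90 × 10⁶ N·mm.
M_n = 582.90 kN·m.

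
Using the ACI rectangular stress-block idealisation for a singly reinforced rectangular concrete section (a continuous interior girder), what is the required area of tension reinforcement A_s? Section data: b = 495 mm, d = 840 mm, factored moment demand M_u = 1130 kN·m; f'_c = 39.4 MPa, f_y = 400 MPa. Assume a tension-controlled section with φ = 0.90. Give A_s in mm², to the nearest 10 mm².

M_n = M_u/φ = 1130/0.90 = 1255.56 kN·m.
With M_n = 0.85 f'_c a b (d − a/2), solve the quadratic for a:
a = d − √(d² − 2M_n/(0.85 f'_c b)) = 840 − √(840² − 2 × 1255.56×10⁶/(0.85 × 39.4 × 495)) = 95.61 mm.
A_s = 0.85 f'_c a b / f_y = 0.85 × 39.4 × 95.61 × 495 / 400 = 3962.4 mm².

A_s ≈ 3960 mm²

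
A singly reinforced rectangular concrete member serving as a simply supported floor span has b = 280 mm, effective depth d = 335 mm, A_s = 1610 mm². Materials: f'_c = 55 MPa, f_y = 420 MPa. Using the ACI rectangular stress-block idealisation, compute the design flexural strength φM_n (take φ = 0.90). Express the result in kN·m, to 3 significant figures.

φM_n ≈ 188 kN·m

T = A_s f_y = 1610 × 420 = 676200 N = 676.2 kN.
From C = T: a = T/(0.85 f'_c b) = 676200/(0.85 × 55 × 280) = 51.66 mm.
M_n = T(d − a/2) = 676.2 kN × (335 − 25.83) mm = 209.06 kN·m.
φM_n = 0.90 × 209.06 = 188.15 kN·m.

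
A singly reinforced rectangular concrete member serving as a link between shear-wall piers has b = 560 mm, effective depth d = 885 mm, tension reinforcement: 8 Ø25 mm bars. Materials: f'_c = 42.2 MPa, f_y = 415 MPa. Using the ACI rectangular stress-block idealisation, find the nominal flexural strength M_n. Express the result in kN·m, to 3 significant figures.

M_n ≈ 1380 kN·m

A_s = 8 × 491 = 3928 mm².
T = A_s f_y = 3928 × 415 = 1630120 N = 1630.12 kN.
From C = T: a = T/(0.85 f'_c b) = 1630120/(0.85 × 42.2 × 560) = 81.15 mm.
M_n = T(d − a/2) = 1630.12 kN × (885 − 40.575) mm = 1376.51 kN·m.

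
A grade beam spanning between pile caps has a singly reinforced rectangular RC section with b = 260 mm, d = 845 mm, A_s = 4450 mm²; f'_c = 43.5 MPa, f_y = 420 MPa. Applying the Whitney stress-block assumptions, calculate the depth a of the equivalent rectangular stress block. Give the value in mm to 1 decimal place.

a ≈ 194.4 mm

T = A_s f_y = 4450 × 420 = 1869000 N = 1869 kN.
Setting C = 0.85 f'_c a b equal to T: a = 1869000/(0.85 × 43.5 × 260) = 194.4 mm.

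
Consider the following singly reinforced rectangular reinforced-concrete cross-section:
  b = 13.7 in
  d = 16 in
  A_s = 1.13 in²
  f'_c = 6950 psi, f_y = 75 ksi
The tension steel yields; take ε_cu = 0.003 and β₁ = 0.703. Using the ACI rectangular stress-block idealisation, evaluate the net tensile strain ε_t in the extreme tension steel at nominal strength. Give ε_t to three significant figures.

ε_t ≈ 0.0292

a = A_s f_y/(0.85 f'_c b) = 1.047 in.
β₁ = 0.703, so c = a/β₁ = 1.047/0.703 = 1.489 in.
From the linear strain diagram with ε_cu = 0.003: ε_t = 0.003 (d − c)/c = 0.003 × (16 − 1.489)/1.489 = 0.0292.
Since ε_t ≥ 0.005, the section is tension-controlled.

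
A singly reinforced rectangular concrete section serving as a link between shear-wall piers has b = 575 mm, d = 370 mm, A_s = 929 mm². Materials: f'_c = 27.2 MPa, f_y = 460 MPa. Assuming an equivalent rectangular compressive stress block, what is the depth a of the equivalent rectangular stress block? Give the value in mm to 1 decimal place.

a ≈ 32.1 mm

T = A_s f_y = 929 × 460 = 427340 N = 427.34 kN.
Setting C = 0.85 f'_c a b equal to T: a = 427340/(0.85 × 27.2 × 575) = 32.1 mm.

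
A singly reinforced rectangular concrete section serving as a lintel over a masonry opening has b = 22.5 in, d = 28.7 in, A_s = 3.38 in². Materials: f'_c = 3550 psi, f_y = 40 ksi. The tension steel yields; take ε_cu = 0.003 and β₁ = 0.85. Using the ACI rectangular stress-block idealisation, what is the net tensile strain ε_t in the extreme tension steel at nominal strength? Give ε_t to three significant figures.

a = A_s f_y/(0.85 f'_c b) = 1.991 in.
β₁ = 0.85, so c = a/β₁ = 1.991/0.85 = 2.342 in.
From the linear strain diagram with ε_cu = 0.003: ε_t = 0.003 (d − c)/c = 0.003 × (28.7 − 2.342)/2.342 = 0.0338.
Since ε_t ≥ 0.005, the section is tension-controlled.

ε_t ≈ 0.0338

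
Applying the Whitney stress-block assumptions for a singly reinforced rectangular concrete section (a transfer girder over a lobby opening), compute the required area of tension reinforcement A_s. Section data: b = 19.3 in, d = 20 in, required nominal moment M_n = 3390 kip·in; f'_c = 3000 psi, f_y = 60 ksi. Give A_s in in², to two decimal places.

A_s ≈ 3.12 in²

From M_n = 0.85 f'_c a b (d − a/2):
a = d − √(d² − 2M_n/(0.85 f'_c b)) = 20 − √(20² − 2 × 3390/(0.85 × 3 × 19.3)) = 3.806 in.
A_s = 0.85 f'_c a b / f_y = 0.85 × 3 × 3.806 × 19.3 / 60 = 3.122 in².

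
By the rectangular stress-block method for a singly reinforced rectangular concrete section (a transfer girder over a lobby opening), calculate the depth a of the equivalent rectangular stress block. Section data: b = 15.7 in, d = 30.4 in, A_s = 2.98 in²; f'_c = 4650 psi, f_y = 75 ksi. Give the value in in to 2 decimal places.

a ≈ 3.60 in

T = A_s f_y = 2.98 × 75 = 223.5 kips.
a = T/(0.85 f'_c b) = 223.5/(0.85 × 4.65 × 15.7) = 3.60 in.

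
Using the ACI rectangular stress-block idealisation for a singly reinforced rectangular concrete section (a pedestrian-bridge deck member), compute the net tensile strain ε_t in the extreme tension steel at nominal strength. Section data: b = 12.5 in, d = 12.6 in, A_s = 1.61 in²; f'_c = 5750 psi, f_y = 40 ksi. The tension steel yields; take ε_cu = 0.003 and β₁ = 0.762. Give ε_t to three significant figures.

ε_t ≈ 0.0243

a = A_s f_y/(0.85 f'_c b) = 1.054 in.
β₁ = 0.762, so c = a/β₁ = 1.054/0.762 = 1.383 in.
From the linear strain diagram with ε_cu = 0.003: ε_t = 0.003 (d − c)/c = 0.003 × (12.6 − 1.383)/1.383 = 0.0243.
Since ε_t ≥ 0.005, the section is tension-controlled.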